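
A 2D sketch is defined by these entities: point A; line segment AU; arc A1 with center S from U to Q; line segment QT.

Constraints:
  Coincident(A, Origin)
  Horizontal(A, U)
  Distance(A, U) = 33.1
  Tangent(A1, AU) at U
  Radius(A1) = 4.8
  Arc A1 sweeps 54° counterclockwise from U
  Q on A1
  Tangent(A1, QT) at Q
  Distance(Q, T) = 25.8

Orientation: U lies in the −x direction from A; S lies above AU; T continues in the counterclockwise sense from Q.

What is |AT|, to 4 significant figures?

26.83

On A1, U sits at bearing -90° from S; a 54° counterclockwise sweep puts Q at bearing -36°, so Q = S + 4.8·(cos -36°, sin -36°) = (-29.22, 1.979). A1 meets QT tangentially, so SQ is at right angles to QT, so QT runs along (−sin -36°, cos -36°); with |QT| = 25.8, T = (-14.05, 22.85). Then |AT| = |T − A| = 26.83.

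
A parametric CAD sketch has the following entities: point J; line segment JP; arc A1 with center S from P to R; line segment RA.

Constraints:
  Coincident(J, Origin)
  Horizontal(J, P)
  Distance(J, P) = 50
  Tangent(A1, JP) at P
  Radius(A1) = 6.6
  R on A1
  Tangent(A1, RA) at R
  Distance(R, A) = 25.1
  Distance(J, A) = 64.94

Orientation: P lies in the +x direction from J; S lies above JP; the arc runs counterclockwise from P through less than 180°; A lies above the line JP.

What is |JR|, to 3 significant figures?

57.0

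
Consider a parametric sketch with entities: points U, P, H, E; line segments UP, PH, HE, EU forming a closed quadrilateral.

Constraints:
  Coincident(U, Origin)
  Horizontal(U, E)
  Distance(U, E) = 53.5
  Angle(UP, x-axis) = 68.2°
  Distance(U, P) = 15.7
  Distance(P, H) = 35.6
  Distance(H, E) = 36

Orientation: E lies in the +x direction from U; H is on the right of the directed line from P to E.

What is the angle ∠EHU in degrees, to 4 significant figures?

113.3°

Checks: U.y = 0.00, E.y = 0.00 ✓; |PH| = 35.60 ✓; |HE| = 36.00 ✓.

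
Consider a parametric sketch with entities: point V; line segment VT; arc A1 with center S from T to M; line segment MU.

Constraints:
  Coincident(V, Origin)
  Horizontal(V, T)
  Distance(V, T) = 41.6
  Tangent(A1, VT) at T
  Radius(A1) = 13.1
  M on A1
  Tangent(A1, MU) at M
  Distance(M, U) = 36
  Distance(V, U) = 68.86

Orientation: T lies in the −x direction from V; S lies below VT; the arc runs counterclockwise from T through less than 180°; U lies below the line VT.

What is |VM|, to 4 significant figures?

56.69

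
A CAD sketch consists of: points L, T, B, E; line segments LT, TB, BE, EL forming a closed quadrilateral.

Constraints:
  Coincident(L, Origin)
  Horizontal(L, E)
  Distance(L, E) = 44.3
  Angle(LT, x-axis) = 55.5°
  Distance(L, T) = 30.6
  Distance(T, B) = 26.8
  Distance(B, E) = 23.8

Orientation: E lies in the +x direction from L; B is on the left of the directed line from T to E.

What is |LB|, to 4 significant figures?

50.11

L is at the origin; LE is horizontal with |LE| = 44.3 and E in +x, so E = (44.3, 0). LT runs at 55.5° with |LT| = 30.6, so T = (17.33, 25.22). B is determined by |TB| = 26.8 and |BE| = 23.8 together: it lies at the intersection of circle(T, 26.8) and circle(E, 23.8). With |TE| = 36.92, the foot of the radical line on TE is 20.52 from T and the perpendicular offset is √(26.8² − 20.52²) = 17.24. Taking the left-of-TE solution: B = (44.09, 23.80).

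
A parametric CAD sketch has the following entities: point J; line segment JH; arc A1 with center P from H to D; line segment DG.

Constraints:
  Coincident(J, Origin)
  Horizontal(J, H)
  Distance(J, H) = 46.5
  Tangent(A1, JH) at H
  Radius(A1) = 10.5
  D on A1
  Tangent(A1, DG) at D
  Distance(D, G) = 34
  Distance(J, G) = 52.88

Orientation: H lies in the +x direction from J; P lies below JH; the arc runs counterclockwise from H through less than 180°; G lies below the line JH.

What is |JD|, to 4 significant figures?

37.21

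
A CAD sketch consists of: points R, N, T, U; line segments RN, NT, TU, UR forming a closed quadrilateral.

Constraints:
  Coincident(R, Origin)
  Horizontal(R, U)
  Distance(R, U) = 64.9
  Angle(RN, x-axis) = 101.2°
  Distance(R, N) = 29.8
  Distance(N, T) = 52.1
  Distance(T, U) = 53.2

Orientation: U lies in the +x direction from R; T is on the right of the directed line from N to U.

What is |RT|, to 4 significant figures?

23.86

Checks: |NT| = 52.10 ✓; |TU| = 53.20 ✓.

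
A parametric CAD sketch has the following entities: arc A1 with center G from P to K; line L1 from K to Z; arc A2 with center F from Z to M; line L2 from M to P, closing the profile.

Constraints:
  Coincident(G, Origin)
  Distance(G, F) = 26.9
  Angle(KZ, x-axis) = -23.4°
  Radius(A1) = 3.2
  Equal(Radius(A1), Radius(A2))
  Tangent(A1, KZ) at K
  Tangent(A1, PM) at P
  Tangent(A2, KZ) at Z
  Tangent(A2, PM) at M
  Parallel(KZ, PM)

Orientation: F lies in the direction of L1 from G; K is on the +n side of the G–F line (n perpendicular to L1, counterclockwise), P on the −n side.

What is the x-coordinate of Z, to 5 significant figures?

25.958

Tangency of A1 to both parallel lines with radius 3.2 puts K and P at G ± 3.2·n: K = (1.2709, 2.9368), P = (-1.2709, -2.9368). Equal radii place Z and M the same way about F: Z = F + 3.2·n = (25.958, -7.7465), M = F − 3.2·n = (23.417, -13.620). So Z.x = 25.958.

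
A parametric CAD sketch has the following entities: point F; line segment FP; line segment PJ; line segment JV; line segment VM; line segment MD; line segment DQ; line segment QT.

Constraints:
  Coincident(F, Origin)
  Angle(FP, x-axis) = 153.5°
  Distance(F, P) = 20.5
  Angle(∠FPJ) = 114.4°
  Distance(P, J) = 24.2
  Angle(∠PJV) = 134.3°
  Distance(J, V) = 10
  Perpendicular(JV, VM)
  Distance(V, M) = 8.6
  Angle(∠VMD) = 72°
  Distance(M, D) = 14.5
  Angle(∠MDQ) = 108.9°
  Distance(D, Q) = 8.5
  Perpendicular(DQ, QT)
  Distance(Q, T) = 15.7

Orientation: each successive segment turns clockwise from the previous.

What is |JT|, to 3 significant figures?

12.7

F is at the origin; FP runs at 153.5° with length 20.5, so P = (-18.3, 9.15). ∠FPJ = 114.4° gives PJ at 87.9° from the x-axis; with |PJ| = 24.2, J = (-17.5, 33.3). ∠PJV = 134.3° gives JV at 42.2° from the x-axis; with |JV| = 10.0, V = (-10.1, 40.0). JV ⟂ VM, so VM runs at -47.8°; with |VM| = 8.6, M = (-4.27, 33.7). ∠VMD = 72.0° gives MD at -156° from the x-axis; with |MD| = 14.5, D = (-17.5, 27.7). ∠MDQ = 108.9° gives DQ at 133° from the x-axis; with |DQ| = 8.5, Q = (-23.3, 33.9). DQ is perpendicular to QT, so QT runs at 43.1°; with |QT| = 15.7, T = (-11.8, 44.7). Then |JT| = |T − J| = 12.7.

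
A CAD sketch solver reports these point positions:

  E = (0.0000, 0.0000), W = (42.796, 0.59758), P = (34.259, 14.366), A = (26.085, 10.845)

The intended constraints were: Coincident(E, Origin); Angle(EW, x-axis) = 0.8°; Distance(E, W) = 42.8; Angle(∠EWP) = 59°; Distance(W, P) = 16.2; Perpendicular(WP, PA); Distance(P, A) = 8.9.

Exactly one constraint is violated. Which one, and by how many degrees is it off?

Perpendicular(WP, PA) — off by 8.50°.

E = (0.00, 0.00) ✓; EW at 0.8000° ✓; |EW| = 42.80 ✓; ∠EWP = 59.00° ✓; |WP| = 16.20 ✓; ∠(WP, PA) = 81.50° ✗; |PA| = 8.900 ✓.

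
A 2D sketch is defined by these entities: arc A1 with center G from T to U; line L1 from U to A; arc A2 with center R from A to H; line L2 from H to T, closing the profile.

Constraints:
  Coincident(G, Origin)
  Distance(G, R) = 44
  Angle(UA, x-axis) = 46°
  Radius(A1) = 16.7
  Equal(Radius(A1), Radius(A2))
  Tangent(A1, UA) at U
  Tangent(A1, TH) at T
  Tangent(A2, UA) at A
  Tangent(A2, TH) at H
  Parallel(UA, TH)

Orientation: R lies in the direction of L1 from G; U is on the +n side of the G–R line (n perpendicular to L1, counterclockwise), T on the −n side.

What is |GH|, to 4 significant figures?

47.06

The slot axis is L1's direction at 46.0°, so u = (cos 46.0°, sin 46.0°) = (0.6947, 0.7193) and n = (−sin 46.0°, cos 46.0°) = (-0.7193, 0.6947). G is at the origin and R lies 44.0 along u from G, so R = 44.0·u = (30.56, 31.65). Tangency of A1 to both parallel lines with radius 16.7 puts U and T at G ± 16.7·n: U = (-12.01, 11.60), T = (12.01, -11.60). Equal radii place A and H the same way about R: A = R + 16.7·n = (18.55, 43.25), H = R − 16.7·n = (42.58, 20.05). Then |GH| = |H − G| = 47.06.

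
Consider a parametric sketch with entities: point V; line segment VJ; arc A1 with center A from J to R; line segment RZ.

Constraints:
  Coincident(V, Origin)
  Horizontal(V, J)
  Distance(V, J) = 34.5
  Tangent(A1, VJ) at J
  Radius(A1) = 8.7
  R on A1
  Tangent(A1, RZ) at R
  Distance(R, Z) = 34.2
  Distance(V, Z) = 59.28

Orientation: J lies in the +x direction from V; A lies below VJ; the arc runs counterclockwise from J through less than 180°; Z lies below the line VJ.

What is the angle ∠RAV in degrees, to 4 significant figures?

37.81°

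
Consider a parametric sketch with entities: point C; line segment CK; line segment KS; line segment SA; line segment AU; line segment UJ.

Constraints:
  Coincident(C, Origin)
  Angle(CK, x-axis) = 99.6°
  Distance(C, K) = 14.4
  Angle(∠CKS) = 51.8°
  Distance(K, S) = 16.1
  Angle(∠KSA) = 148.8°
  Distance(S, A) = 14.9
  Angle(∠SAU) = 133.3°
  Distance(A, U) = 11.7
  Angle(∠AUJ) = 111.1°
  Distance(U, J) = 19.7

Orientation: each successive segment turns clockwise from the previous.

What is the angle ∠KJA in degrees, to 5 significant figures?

58.584°

∠SAU = 133.3° gives AU at -106.50° from the x-axis; with |AU| = 11.7, U = (15.906, -17.604). ∠AUJ = 111.1° gives UJ at -175.40° from the x-axis; with |UJ| = 19.7, J = (-3.7305, -19.184). Then cos ∠KJA = JK·JA / (|JK||JA|), giving 58.584°.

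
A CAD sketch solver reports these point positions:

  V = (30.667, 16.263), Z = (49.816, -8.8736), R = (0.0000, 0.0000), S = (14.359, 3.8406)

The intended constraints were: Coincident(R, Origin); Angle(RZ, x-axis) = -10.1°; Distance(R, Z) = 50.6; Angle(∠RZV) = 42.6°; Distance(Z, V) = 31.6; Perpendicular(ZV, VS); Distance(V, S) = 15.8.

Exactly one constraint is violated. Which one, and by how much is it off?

Distance(V, S) = 15.8 — off by 4.70.

R = (0.00, 0.00) ✓; RZ at -10.10° ✓; |RZ| = 50.60 ✓; ∠RZV = 42.60° ✓; |ZV| = 31.60 ✓; ∠(ZV, VS) = 90.00° ✓; |VS| = 20.50 ✗.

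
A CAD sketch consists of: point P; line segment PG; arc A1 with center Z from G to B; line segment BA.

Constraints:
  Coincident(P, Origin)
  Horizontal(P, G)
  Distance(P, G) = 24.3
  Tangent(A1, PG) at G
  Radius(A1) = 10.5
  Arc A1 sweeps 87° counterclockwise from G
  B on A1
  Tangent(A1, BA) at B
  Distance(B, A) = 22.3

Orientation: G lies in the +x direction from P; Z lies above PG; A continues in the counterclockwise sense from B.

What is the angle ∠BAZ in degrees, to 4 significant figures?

25.21°

P is at the origin; PG is horizontal with |PG| = 24.3 and G on the +x side, so G = (24.30, 0.000). Since A1 is tangent to PG there, ZG ⟂ PG, so Z = G + (0, 10.5) = (24.30, 10.50). On A1, G sits at bearing -90° from Z; an 87° counterclockwise sweep puts B at bearing -3°, so B = Z + 10.5·(cos -3°, sin -3°) = (34.79, 9.950). Since A1 is tangent to BA there, ZB ⟂ BA, so BA runs along (−sin -3°, cos -3°); with |BA| = 22.3, A = (35.95, 32.22). Then cos ∠BAZ = AB·AZ / (|AB||AZ|), giving 25.21°.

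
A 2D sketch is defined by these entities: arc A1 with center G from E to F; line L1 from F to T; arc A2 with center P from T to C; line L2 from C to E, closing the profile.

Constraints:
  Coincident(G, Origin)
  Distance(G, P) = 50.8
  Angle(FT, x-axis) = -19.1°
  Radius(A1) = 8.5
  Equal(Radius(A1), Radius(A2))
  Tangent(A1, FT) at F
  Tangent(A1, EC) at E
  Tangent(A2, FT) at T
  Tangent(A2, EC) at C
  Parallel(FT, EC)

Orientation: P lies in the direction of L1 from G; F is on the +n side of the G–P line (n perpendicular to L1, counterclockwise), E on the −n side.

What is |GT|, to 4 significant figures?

51.51

The slot axis is L1's direction at -19.1°, so u = (cos -19.1°, sin -19.1°) = (0.9449, -0.3272) and n = (−sin -19.1°, cos -19.1°) = (0.3272, 0.9449). G is at the origin and P lies 50.8 along u from G, so P = 50.8·u = (48.00, -16.62). Tangency of A1 to both parallel lines with radius 8.5 puts F and E at G ± 8.5·n: F = (2.781, 8.032), E = (-2.781, -8.032). Equal radii place T and C the same way about P: T = P + 8.5·n = (50.78, -8.591), C = P − 8.5·n = (45.22, -24.65). Then |GT| = |T − G| = 51.51.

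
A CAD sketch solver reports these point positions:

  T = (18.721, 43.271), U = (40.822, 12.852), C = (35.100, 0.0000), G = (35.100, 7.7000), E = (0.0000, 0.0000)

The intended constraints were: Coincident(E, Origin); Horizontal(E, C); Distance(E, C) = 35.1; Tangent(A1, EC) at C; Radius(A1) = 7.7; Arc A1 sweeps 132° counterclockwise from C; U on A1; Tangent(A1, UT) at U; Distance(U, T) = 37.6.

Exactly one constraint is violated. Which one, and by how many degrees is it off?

Tangent(A1, UT) at U — off by 6.00°.

E = (0.00, 0.00) ✓; E.y = 0.00, C.y = 0.00 ✓; |EC| = 35.10 ✓; ∠(GC, CE) = 90.00° ✓; |GC| = 7.700 ✓; bearing(G→U) − bearing(G→C) = 132.0° ✓; |GU| = 7.700 ✓; ∠(GU, UT) = 96.00° ✗; |UT| = 37.60 ✓.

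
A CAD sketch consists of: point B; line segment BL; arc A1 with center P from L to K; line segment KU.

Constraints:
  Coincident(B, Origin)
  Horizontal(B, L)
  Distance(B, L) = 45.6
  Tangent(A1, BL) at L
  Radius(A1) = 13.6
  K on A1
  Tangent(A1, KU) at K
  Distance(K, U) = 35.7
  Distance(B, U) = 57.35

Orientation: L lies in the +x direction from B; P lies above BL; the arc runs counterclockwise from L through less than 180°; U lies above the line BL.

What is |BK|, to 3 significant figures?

60.0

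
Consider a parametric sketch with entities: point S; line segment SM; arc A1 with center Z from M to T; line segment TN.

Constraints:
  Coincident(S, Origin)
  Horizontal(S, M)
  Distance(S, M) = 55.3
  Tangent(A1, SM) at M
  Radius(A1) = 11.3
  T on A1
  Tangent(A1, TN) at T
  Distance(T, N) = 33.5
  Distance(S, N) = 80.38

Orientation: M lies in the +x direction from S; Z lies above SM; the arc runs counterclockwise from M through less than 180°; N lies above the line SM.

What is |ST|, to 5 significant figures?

67.542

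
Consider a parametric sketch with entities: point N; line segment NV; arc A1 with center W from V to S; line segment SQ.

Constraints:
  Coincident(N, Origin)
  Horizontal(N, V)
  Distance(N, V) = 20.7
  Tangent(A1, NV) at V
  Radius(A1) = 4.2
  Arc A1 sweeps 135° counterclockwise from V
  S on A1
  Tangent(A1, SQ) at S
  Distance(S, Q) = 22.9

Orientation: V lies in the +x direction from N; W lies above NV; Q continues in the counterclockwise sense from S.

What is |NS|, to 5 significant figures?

24.732

A1 meets NV tangentially, so WV is at right angles to NV, so W = V + (0, 4.2) = (20.700, 4.2000). On A1, V sits at bearing -90° from W; a 135° counterclockwise sweep puts S at bearing 45°, so S = W + 4.2·(cos 45°, sin 45°) = (23.670, 7.1698). Then |NS| = |S − N| = 24.732.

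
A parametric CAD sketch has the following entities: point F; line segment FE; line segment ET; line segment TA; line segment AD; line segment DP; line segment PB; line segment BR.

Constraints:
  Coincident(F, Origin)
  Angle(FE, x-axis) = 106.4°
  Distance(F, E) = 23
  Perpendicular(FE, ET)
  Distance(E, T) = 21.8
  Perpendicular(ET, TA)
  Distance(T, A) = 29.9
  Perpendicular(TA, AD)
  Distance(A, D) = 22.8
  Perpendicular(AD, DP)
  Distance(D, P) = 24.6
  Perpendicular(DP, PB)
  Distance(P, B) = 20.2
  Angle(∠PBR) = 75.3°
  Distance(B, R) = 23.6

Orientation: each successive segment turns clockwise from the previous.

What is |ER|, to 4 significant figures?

31.08

DP ⟂ PB, so PB runs at 16.40°; with |PB| = 20.2, B = (13.42, 22.40). ∠PBR = 75.3° gives BR at -88.30° from the x-axis; with |BR| = 23.6, R = (14.12, -1.189). Then |ER| = |R − E| = 31.08.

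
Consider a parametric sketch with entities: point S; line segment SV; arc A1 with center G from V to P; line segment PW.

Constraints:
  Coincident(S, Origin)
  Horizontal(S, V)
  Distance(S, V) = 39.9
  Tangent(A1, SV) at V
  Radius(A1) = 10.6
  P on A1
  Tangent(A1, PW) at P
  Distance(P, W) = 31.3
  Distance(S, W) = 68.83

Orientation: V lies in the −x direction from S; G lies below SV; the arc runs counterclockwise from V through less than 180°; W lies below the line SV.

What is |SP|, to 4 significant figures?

50.98

Checks: |GP| = 10.60 ✓; ∠(GP, PW) = 90.00° ✓; |PW| = 31.30 ✓; |SW| = 68.83 ✓.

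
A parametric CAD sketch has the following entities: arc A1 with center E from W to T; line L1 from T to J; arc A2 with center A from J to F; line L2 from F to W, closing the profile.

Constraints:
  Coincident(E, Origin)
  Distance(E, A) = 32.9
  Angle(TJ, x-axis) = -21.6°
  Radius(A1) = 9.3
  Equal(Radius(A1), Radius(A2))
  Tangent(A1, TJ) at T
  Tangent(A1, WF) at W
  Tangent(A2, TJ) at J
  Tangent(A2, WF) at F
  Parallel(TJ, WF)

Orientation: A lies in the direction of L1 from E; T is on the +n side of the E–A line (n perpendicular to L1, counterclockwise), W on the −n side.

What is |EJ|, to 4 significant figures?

34.19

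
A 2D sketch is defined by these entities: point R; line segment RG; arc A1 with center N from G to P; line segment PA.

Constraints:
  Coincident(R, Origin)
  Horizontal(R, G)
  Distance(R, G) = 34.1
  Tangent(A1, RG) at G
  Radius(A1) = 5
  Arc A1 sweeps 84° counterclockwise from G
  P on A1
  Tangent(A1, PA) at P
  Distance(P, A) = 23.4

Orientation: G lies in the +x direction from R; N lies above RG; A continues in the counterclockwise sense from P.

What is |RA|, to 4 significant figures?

49.94

R is at the origin; RG is horizontal with |RG| = 34.1 and G on the +x side, so G = (34.10, 0.000). The tangent condition forces NG to be normal to RG, so N = G + (0, 5) = (34.10, 5.000). On A1, G sits at bearing -90° from N; an 84° counterclockwise sweep puts P at bearing -6°, so P = N + 5.0·(cos -6°, sin -6°) = (39.07, 4.477). Tangency of A1 to PA means the radius NP is perpendicular to PA, so PA runs along (−sin -6°, cos -6°); with |PA| = 23.4, A = (41.52, 27.75). Then |RA| = |A − R| = 49.94.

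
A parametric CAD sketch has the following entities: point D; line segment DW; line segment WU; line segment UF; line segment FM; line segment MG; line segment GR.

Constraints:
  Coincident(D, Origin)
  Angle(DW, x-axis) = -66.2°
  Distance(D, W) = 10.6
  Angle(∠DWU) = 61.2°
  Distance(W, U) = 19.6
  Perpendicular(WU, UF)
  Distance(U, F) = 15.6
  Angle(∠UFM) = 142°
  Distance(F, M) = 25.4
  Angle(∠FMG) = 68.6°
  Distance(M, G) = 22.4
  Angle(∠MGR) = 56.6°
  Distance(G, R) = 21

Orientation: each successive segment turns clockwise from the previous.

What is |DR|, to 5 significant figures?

11.670

∠FMG = 68.6° gives MG at -64.400° from the x-axis; with |MG| = 22.4, G = (13.113, 5.9257). ∠MGR = 56.6° gives GR at 172.20° from the x-axis; with |GR| = 21.0, R = (-7.6924, 8.7757). Then |DR| = |R − D| = 11.670.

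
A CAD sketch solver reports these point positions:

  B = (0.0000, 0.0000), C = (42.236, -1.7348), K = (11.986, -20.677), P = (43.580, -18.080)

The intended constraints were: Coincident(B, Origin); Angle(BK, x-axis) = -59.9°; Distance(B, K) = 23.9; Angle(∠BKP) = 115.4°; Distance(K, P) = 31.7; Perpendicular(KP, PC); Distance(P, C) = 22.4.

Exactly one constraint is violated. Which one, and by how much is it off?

Distance(P, C) = 22.4 — off by 6.00.

B = (0.00, 0.00) ✓; BK at -59.90° ✓; |BK| = 23.90 ✓; ∠BKP = 115.4° ✓; |KP| = 31.70 ✓; ∠(KP, PC) = 90.00° ✓; |PC| = 16.40 ✗.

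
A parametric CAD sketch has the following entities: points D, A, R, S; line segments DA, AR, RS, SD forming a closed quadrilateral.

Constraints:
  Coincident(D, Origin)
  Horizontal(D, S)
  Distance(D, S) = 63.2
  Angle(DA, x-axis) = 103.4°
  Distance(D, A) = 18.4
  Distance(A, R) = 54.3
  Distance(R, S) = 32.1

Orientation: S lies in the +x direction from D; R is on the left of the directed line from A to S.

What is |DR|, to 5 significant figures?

56.763

D is at the origin; D and S share the same y with |DS| = 63.2 and S in +x, so S = (63.2, 0). DA runs at 103.4° with |DA| = 18.4, so A = (-4.2642, 17.899). R is determined by |AR| = 54.3 and |RS| = 32.1 together: it lies at the intersection of circle(A, 54.3) and circle(S, 32.1). With |AS| = 69.798, the foot of the radical line on AS is 48.639 from A and the perpendicular offset is √(54.3² − 48.639²) = 24.139. Taking the left-of-AS solution: R = (48.939, 28.758).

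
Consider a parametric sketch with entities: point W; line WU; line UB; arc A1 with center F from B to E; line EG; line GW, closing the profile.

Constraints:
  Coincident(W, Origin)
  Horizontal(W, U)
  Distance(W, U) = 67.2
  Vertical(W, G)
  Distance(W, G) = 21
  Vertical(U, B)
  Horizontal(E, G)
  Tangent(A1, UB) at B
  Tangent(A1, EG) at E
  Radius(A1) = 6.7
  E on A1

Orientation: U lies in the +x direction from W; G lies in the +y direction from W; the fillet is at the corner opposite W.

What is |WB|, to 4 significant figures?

68.70

The virtual corner opposite W is at (67.20, 21.00). Tangency of A1 to UB means the radius FB is perpendicular to UB and tangency of A1 to EG means the radius FE is perpendicular to EG, with radius 6.7, so the center F sits 6.7 in from both sides at F = (60.50, 14.30). That places the tangent points at B = (67.20, 14.30) on UB and E = (60.50, 21.00) on EG. Then |WB| = |B − W| = 68.70.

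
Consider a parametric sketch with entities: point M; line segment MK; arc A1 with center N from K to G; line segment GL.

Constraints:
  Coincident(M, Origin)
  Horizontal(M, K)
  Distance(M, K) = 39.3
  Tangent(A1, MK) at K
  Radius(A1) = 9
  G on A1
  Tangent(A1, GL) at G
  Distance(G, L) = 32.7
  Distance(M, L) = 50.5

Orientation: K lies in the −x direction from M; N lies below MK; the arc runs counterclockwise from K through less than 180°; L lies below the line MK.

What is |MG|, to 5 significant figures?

48.866

M is at the origin; M and K share the same y with |MK| = 39.3 and K on the −x side, so K = (-39.300, 0.0000). The tangent condition forces NK to be normal to MK, so N = K + (0, -9) = (-39.300, -9.0000). Since NG ⟂ GL (tangency), |NL| = √(9.0² + 32.7²) = 33.916 regardless of where G sits on A1. So L lies on both circle(M, 50.5) and circle(N, 33.916); the below-MK intersection is L = (-29.028, -41.323). G is the foot of the tangent from L: G = (-46.847, -13.904).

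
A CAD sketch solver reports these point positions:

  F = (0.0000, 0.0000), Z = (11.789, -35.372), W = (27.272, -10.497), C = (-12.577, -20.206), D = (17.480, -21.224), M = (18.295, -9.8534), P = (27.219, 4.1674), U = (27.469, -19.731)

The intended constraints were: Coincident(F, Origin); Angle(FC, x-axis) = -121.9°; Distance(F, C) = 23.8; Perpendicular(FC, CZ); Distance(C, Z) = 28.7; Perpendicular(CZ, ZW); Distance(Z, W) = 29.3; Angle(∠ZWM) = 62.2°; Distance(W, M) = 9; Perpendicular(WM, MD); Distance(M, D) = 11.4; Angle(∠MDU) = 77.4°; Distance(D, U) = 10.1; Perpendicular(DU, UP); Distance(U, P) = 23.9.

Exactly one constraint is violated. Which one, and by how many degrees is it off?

Perpendicular(DU, UP) — off by 7.90°.

F = (0.00, 0.00) ✓; FC at -121.9° ✓; |FC| = 23.80 ✓; ∠(FC, CZ) = 90.00° ✓; |CZ| = 28.70 ✓; ∠(CZ, ZW) = 90.00° ✓; |ZW| = 29.30 ✓; ∠ZWM = 62.20° ✓; |WM| = 9.000 ✓; ∠(WM, MD) = 90.00° ✓; |MD| = 11.40 ✓; ∠MDU = 77.40° ✓; |DU| = 10.10 ✓; ∠(DU, UP) = 82.10° ✗; |UP| = 23.90 ✓.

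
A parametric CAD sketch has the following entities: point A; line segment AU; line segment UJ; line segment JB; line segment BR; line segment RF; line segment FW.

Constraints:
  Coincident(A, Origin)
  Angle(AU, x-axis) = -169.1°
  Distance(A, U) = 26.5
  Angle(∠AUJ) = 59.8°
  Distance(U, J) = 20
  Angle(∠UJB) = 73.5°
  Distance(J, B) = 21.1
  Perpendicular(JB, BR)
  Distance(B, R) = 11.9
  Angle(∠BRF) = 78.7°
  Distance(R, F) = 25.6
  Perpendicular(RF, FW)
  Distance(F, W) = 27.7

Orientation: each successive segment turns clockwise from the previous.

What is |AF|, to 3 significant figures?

28.7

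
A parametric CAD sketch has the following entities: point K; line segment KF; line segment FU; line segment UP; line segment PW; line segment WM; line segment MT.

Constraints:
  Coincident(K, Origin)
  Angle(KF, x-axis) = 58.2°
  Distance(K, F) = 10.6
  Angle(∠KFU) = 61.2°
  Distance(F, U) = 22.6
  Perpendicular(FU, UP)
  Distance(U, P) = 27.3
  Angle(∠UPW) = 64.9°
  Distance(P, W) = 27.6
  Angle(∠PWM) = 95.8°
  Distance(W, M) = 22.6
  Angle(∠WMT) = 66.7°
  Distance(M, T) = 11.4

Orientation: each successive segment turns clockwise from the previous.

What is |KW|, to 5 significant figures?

9.7972

K is at the origin; KF runs at 58.2° with length 10.6, so F = (5.5857, 9.0089). ∠KFU = 61.2° gives FU at -60.600° from the x-axis; with |FU| = 22.6, U = (16.680, -10.681). FU is perpendicular to UP, so UP runs at -150.60°; with |UP| = 27.3, P = (-7.1040, -24.082). ∠UPW = 64.9° gives PW at 94.300° from the x-axis; with |PW| = 27.6, W = (-9.1734, 3.4401). Then |KW| = |W − K| = 9.7972.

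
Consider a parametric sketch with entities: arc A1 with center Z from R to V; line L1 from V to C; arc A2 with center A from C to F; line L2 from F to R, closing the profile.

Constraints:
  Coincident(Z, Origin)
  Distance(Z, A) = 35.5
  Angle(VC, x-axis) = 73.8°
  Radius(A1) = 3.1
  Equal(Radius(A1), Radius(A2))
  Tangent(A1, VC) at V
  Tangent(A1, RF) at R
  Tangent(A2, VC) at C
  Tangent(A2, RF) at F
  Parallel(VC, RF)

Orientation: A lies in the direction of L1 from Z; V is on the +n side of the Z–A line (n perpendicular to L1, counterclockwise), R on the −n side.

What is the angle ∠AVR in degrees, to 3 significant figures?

85.0°

The slot axis is L1's direction at 73.8°, so u = (cos 73.8°, sin 73.8°) = (0.279, 0.960) and n = (−sin 73.8°, cos 73.8°) = (-0.960, 0.279). Z is at the origin and A lies 35.5 along u from Z, so A = 35.5·u = (9.90, 34.1). Tangency of A1 to both parallel lines with radius 3.1 puts V and R at Z ± 3.1·n: V = (-2.98, 0.865), R = (2.98, -0.865). Then cos ∠AVR = VA·VR / (|VA||VR|), giving 85.0°.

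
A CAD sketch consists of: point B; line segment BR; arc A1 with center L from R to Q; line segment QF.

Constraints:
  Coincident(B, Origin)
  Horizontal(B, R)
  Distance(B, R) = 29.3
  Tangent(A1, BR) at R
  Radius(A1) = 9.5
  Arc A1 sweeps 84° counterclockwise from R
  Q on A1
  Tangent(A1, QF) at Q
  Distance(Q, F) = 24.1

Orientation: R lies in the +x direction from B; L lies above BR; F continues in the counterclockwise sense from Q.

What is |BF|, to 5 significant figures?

52.513

On A1, R sits at bearing -90° from L; an 84° counterclockwise sweep puts Q at bearing -6°, so Q = L + 9.5·(cos -6°, sin -6°) = (38.748, 8.5070). Tangency of A1 to QF means the radius LQ is perpendicular to QF, so QF runs along (−sin -6°, cos -6°); with |QF| = 24.1, F = (41.267, 32.475). Then |BF| = |F − B| = 52.513.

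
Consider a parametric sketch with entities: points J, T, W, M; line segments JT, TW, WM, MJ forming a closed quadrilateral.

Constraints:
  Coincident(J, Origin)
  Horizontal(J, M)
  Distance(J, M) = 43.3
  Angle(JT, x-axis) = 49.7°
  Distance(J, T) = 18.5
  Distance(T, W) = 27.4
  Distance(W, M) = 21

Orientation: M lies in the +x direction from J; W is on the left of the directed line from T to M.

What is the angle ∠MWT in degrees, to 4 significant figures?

89.46°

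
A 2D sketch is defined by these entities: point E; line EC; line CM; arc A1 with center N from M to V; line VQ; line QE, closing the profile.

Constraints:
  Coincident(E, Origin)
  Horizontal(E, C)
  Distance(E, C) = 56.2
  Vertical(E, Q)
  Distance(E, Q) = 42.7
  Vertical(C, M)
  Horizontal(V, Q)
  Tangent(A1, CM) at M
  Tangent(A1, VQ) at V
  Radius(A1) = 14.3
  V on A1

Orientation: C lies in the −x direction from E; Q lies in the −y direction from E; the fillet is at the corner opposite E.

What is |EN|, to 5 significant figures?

50.618

E and Q share the same x with |EQ| = 42.7 and Q on the −y side, so Q = (0.0000, -42.700). The virtual corner opposite E is at (-56.200, -42.700). The tangent condition forces NM to be normal to CM and the tangent condition forces NV to be normal to VQ, with radius 14.3, so the center N sits 14.3 in from both sides at N = (-41.900, -28.400). Then |EN| = |N − E| = 50.618.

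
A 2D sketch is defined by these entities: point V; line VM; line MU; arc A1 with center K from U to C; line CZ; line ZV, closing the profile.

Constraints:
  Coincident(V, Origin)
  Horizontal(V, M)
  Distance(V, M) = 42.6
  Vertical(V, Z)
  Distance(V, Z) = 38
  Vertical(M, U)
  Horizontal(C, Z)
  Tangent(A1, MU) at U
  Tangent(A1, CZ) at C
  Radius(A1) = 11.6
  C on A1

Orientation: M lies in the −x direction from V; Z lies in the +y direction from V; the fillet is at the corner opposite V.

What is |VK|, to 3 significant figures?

40.7

VZ is vertical with |VZ| = 38.0 and Z on the +y side, so Z = (0.00, 38.0). The virtual corner opposite V is at (-42.6, 38.0). Tangency of A1 to MU means the radius KU is perpendicular to MU and A1 meets CZ tangentially, so KC is at right angles to CZ, with radius 11.6, so the center K sits 11.6 in from both sides at K = (-31.0, 26.4). Then |VK| = |K − V| = 40.7.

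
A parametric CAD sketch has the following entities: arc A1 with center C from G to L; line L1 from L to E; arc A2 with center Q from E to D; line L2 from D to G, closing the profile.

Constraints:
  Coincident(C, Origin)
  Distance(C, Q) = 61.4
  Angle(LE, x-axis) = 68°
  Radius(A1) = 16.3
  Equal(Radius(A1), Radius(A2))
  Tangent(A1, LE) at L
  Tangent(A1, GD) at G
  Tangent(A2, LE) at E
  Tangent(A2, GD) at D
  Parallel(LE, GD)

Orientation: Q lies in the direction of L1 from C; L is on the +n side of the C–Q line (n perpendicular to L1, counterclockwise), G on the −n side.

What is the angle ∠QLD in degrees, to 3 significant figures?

13.1°

Tangency of A1 to both parallel lines with radius 16.3 puts L and G at C ± 16.3·n: L = (-15.1, 6.11), G = (15.1, -6.11). Equal radii place E and D the same way about Q: E = Q + 16.3·n = (7.89, 63.0), D = Q − 16.3·n = (38.1, 50.8). Then cos ∠QLD = LQ·LD / (|LQ||LD|), giving 13.1°.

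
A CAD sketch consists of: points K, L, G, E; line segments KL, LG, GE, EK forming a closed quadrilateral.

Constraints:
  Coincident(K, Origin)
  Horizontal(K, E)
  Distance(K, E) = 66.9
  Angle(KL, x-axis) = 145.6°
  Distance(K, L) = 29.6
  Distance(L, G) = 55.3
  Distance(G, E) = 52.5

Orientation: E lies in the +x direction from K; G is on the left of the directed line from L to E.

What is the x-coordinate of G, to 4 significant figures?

27.77

K is at the origin; K and E share the same y with |KE| = 66.9 and E in +x, so E = (66.9, 0). KL runs at 145.6° with |KL| = 29.6, so L = (-24.42, 16.72). G is determined by |LG| = 55.3 and |GE| = 52.5 together: it lies at the intersection of circle(L, 55.3) and circle(E, 52.5). With |LE| = 92.84, the foot of the radical line on LE is 48.05 from L and the perpendicular offset is √(55.3² − 48.05²) = 27.38. Taking the left-of-LE solution: G = (27.77, 35.00).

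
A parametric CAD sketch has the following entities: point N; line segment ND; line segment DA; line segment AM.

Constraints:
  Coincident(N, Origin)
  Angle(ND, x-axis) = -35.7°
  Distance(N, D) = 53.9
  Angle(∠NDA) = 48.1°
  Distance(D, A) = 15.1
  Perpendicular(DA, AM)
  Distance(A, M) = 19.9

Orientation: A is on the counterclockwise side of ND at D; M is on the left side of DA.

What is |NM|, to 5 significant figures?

29.076

N is at the origin; ND runs at -35.7° with length 53.9, so D = 53.9·(cos -35.7°, sin -35.7°) = (43.771, -31.453). ∠NDA = 48.1°, so DA runs at -35.7° + (180° − 48.1°) = 96.200° from the x-axis; with |DA| = 15.1, A = D + 15.1·(cos 96.200°, sin 96.200°) = (42.141, -16.441). DA is perpendicular to AM; with |AM| = 19.9 on the left of DA, M = A + 19.9·(-0.99415, -0.10800) = (22.357, -18.590). Then |NM| = |M − N| = 29.076.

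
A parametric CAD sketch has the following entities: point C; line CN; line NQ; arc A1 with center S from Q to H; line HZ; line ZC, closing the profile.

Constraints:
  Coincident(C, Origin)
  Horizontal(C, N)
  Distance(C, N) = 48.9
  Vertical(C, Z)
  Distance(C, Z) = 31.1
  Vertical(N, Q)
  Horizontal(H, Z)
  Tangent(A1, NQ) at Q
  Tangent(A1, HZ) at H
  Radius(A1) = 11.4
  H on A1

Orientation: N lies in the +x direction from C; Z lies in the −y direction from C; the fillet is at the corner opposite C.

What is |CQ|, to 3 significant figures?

52.7

The virtual corner opposite C is at (48.9, -31.1). A1 meets NQ tangentially, so SQ is at right angles to NQ and A1 meets HZ tangentially, so SH is at right angles to HZ, with radius 11.4, so the center S sits 11.4 in from both sides at S = (37.5, -19.7). That places the tangent points at Q = (48.9, -19.7) on NQ and H = (37.5, -31.1) on HZ. Then |CQ| = |Q − C| = 52.7.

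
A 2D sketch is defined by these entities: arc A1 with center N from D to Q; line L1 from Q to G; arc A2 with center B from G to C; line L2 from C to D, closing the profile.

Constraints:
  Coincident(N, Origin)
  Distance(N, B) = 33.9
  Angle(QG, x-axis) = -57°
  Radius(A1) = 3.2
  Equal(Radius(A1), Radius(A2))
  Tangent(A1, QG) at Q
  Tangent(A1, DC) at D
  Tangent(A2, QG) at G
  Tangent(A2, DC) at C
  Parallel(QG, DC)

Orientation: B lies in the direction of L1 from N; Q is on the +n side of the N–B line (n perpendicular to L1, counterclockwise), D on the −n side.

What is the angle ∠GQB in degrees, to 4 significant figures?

5.392°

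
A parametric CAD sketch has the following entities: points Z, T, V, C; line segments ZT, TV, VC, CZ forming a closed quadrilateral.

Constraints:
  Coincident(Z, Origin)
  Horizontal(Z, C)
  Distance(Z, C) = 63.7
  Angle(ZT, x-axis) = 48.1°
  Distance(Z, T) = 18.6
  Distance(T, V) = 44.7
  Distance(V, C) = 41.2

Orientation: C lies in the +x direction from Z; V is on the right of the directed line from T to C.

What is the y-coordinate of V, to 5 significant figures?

-26.333

Z is at the origin; ZC is horizontal with |ZC| = 63.7 and C in +x, so C = (63.7, 0). ZT runs at 48.1° with |ZT| = 18.6, so T = (12.422, 13.844). V is determined by |TV| = 44.7 and |VC| = 41.2 together: it lies at the intersection of circle(T, 44.7) and circle(C, 41.2). With |TC| = 53.114, the foot of the radical line on TC is 29.387 from T and the perpendicular offset is √(44.7² − 29.387²) = 33.682. Taking the right-of-TC solution: V = (32.014, -26.333).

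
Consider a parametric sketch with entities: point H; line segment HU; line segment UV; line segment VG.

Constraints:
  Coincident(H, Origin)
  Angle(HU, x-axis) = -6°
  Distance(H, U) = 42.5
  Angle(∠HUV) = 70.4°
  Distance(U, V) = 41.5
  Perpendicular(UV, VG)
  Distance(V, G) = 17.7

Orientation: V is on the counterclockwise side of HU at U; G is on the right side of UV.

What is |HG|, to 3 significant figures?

63.8

H is at the origin; HU runs at -6.0° with length 42.5, so U = 42.5·(cos -6.0°, sin -6.0°) = (42.3, -4.44). ∠HUV = 70.4°, so UV runs at -6.0° + (180° − 70.4°) = 104° from the x-axis; with |UV| = 41.5, V = U + 41.5·(cos 104°, sin 104°) = (32.5, 35.9). UV is perpendicular to VG; with |VG| = 17.7 on the right of UV, G = V + 17.7·(0.972, 0.235) = (49.7, 40.1). Then |HG| = |G − H| = 63.8.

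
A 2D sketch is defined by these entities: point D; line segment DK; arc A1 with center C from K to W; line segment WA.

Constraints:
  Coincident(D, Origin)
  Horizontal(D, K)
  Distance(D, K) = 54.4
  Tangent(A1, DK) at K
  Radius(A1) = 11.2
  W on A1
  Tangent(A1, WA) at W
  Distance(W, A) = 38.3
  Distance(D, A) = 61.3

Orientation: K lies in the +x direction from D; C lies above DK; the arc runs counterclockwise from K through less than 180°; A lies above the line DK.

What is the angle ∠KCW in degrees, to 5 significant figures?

129.91°

D is at the origin; D and K share the same y with |DK| = 54.4 and K on the +x side, so K = (54.400, 0.0000). Since A1 is tangent to DK there, CK ⟂ DK, so C = K + (0, 11.2) = (54.400, 11.200). Since CW ⟂ WA (tangency), |CA| = √(11.2² + 38.3²) = 39.904 regardless of where W sits on A1. So A lies on both circle(D, 61.3) and circle(C, 39.904); the above-DK intersection is A = (38.421, 47.765). W is the foot of the tangent from A: W = (62.992, 18.385).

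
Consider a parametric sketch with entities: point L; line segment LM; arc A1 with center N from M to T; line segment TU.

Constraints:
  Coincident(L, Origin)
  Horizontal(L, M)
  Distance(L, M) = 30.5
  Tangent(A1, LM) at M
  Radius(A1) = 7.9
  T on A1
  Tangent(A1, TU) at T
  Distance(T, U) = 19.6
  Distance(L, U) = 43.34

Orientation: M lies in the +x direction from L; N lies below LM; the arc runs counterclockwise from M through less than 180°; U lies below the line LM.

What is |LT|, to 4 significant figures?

26.09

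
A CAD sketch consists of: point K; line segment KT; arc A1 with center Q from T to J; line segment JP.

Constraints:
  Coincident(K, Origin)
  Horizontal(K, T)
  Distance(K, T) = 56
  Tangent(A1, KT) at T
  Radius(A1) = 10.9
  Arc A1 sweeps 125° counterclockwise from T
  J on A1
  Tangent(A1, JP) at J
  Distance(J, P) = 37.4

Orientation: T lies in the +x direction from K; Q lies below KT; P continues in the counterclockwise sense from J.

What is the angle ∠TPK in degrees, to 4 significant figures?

40.42°

On A1, T sits at bearing 90° from Q; a 125° counterclockwise sweep puts J at bearing 215°, so J = Q + 10.9·(cos 215°, sin 215°) = (47.07, -17.15). Since A1 is tangent to JP there, QJ ⟂ JP, so JP runs along (−sin 215°, cos 215°); with |JP| = 37.4, P = (68.52, -47.79). Then cos ∠TPK = PT·PK / (|PT||PK|), giving 40.42°.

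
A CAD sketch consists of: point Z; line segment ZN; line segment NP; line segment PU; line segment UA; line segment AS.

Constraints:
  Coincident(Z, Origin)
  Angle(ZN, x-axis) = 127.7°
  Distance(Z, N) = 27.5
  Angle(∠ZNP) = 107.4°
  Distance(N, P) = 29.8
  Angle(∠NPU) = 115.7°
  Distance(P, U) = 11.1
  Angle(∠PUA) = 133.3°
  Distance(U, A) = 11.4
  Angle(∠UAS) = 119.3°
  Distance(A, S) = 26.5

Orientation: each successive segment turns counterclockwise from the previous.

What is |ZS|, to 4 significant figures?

12.65

Z is at the origin; ZN runs at 127.7° with length 27.5, so N = (-16.82, 21.76). ∠ZNP = 107.4° gives NP at -159.7° from the x-axis; with |NP| = 29.8, P = (-44.77, 11.42). ∠NPU = 115.7° gives PU at -95.40° from the x-axis; with |PU| = 11.1, U = (-45.81, 0.3692). ∠PUA = 133.3° gives UA at -48.70° from the x-axis; with |UA| = 11.4, A = (-38.29, -8.195). ∠UAS = 119.3° gives AS at 12.00° from the x-axis; with |AS| = 26.5, S = (-12.37, -2.686). Then |ZS| = |S − Z| = 12.65.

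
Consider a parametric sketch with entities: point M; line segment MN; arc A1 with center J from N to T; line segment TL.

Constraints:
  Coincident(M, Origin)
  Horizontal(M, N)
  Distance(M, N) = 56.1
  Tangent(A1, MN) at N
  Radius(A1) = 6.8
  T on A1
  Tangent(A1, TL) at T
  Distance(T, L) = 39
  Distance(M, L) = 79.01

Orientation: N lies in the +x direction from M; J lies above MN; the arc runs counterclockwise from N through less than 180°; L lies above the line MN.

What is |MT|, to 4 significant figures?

63.23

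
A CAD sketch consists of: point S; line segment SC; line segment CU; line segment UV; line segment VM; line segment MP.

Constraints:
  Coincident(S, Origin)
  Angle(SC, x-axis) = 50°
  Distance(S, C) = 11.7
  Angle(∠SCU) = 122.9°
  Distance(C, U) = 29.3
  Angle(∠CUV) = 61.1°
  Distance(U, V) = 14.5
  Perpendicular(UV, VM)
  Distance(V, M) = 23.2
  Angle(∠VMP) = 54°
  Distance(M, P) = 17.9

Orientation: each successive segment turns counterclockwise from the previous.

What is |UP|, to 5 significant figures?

12.679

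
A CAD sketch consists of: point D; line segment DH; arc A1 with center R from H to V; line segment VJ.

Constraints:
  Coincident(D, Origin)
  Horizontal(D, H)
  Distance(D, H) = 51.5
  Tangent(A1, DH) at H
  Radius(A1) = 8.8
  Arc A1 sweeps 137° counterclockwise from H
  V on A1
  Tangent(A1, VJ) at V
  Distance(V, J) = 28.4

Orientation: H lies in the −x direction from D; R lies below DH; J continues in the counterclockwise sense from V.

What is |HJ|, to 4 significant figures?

37.62

D is at the origin; D and H share the same y with |DH| = 51.5 and H on the −x side, so H = (-51.50, 0.000). A1 meets DH tangentially, so RH is at right angles to DH, so R = H + (0, -8.8) = (-51.50, -8.800). On A1, H sits at bearing 90° from R; a 137° counterclockwise sweep puts V at bearing 227°, so V = R + 8.8·(cos 227°, sin 227°) = (-57.50, -15.24). Tangency of A1 to VJ means the radius RV is perpendicular to VJ, so VJ runs along (−sin 227°, cos 227°); with |VJ| = 28.4, J = (-36.73, -34.60). Then |HJ| = |J − H| = 37.62.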